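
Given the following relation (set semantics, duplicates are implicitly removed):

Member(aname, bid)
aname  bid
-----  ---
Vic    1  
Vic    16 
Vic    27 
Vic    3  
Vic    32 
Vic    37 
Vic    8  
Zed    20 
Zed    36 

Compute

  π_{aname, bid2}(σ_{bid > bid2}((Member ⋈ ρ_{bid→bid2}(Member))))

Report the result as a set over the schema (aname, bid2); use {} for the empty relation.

{(Vic, 1), (Vic, 16), (Vic, 27), (Vic, 3), (Vic, 32), (Vic, 8), (Zed, 20)}

ρ[bid→bid2]: schema becomes (aname, bid2); tuples unchanged.
Natural join on aname: {(Vic, 1, 1), (Vic, 1, 16), (Vic, 1, 27), (Vic, 1, 3), (Vic, 1, 32), (Vic, 1, 37), (Vic, 1, 8), (Vic, 16, 1), (Vic, 16, 16), (Vic, 16, 27), (Vic, 16, 3), (Vic, 16, 32), (Vic, 16, 37), (Vic, 16, 8), (Vic, 27, 1), (Vic, 27, 16), (Vic, 27, 27), (Vic, 27, 3), (Vic, 27, 32), (Vic, 27, 37), (Vic, 27, 8), (Vic, 3, 1), (Vic, 3, 16), (Vic, 3, 27), (Vic, 3, 3), (Vic, 3, 32), (Vic, 3, 37), (Vic, 3, 8), (Vic, 32, 1), (Vic, 32, 16), (Vic, 32, 27), (Vic, 32, 3), (Vic, 32, 32), (Vic, 32, 37), (Vic, 32, 8), (Vic, 37, 1), (Vic, 37, 16), (Vic, 37, 27), (Vic, 37, 3), (Vic, 37, 32), (Vic, 37, 37), (Vic, 37, 8), (Vic, 8, 1), (Vic, 8, 16), (Vic, 8, 27), (Vic, 8, 3), (Vic, 8, 32), (Vic, 8, 37), (Vic, 8, 8), (Zed, 20, 20), (Zed, 20, 36), (Zed, 36, 20), (Zed, 36, 36)}
Apply σ_{bid > bid2}; surviving tuples: {(Vic, 16, 1), (Vic, 16, 3), (Vic, 16, 8), (Vic, 27, 1), (Vic, 27, 16), (Vic, 27, 3), (Vic, 27, 8), (Vic, 3, 1), (Vic, 32, 1), (Vic, 32, 16), (Vic, 32, 27), (Vic, 32, 3), (Vic, 32, 8), (Vic, 37, 1), (Vic, 37, 16), (Vic, 37, 27), (Vic, 37, 3), (Vic, 37, 32), (Vic, 37, 8), (Vic, 8, 1), (Vic, 8, 3), (Zed, 36, 20)}
π[aname, bid2]: project onto (aname, bid2) (15 duplicate(s) eliminated) → {(Vic, 1), (Vic, 16), (Vic, 27), (Vic, 3), (Vic, 32), (Vic, 8), (Zed, 20)}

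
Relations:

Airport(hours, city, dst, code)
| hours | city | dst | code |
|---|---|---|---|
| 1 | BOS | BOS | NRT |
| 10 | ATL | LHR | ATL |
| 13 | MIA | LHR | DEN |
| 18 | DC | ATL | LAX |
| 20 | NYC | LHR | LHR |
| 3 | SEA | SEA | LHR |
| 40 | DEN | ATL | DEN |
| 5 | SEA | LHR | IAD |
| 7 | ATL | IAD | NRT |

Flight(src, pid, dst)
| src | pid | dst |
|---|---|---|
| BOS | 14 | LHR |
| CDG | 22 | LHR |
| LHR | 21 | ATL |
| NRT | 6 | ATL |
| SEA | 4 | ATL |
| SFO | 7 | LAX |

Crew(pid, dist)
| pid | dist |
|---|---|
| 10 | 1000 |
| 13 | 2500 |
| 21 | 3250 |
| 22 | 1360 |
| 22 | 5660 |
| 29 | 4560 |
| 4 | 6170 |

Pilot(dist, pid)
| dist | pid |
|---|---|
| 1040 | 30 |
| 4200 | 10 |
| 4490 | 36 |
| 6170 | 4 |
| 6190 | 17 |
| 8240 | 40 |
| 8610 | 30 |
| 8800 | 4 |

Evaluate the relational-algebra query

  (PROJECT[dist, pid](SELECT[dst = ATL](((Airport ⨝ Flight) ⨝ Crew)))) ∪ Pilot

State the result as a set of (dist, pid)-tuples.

Airport ⋈ Flight (natural join on dst): {(10, ATL, LHR, ATL, BOS, 14), (10, ATL, LHR, ATL, CDG, 22), (13, MIA, LHR, DEN, BOS, 14), (13, MIA, LHR, DEN, CDG, 22), (18, DC, ATL, LAX, LHR, 21), (18, DC, ATL, LAX, NRT, 6), (18, DC, ATL, LAX, SEA, 4), (20, NYC, LHR, LHR, BOS, 14), (20, NYC, LHR, LHR, CDG, 22), (40, DEN, ATL, DEN, LHR, 21), (40, DEN, ATL, DEN, NRT, 6), (40, DEN, ATL, DEN, SEA, 4), (5, SEA, LHR, IAD, BOS, 14), (5, SEA, LHR, IAD, CDG, 22)}
(Airport ⨝ Flight) ⋈ Crew (natural join on pid): {(10, ATL, LHR, ATL, CDG, 22, 1360), (10, ATL, LHR, ATL, CDG, 22, 5660), (13, MIA, LHR, DEN, CDG, 22, 1360), (13, MIA, LHR, DEN, CDG, 22, 5660), (18, DC, ATL, LAX, LHR, 21, 3250), (18, DC, ATL, LAX, SEA, 4, 6170), (20, NYC, LHR, LHR, CDG, 22, 1360), (20, NYC, LHR, LHR, CDG, 22, 5660), (40, DEN, ATL, DEN, LHR, 21, 3250), (40, DEN, ATL, DEN, SEA, 4, 6170), (5, SEA, LHR, IAD, CDG, 22, 1360), (5, SEA, LHR, IAD, CDG, 22, 5660)}
Apply σ_{dst = ATL}; surviving tuples: {(18, DC, ATL, LAX, LHR, 21, 3250), (18, DC, ATL, LAX, SEA, 4, 6170), (40, DEN, ATL, DEN, LHR, 21, 3250), (40, DEN, ATL, DEN, SEA, 4, 6170)}
π_{dist, pid} gives {(3250, 21), (6170, 4)} (2 duplicate(s) eliminated).
Union: {(3250, 21), (6170, 4)} with {(1040, 30), (4200, 10), (4490, 36), (6170, 4), (6190, 17), (8240, 40), (8610, 30), (8800, 4)} → {(1040, 30), (3250, 21), (4200, 10), (4490, 36), (6170, 4), (6190, 17), (8240, 40), (8610, 30), (8800, 4)}

{(1040, 30), (3250, 21), (4200, 10), (4490, 36), (6170, 4), (6190, 17), (8240, 40), (8610, 30), (8800, 4)}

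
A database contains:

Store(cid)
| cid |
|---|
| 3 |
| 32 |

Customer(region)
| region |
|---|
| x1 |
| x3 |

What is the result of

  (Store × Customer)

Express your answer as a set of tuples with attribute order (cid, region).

{(3, x1), (3, x3), (32, x1), (32, x3)}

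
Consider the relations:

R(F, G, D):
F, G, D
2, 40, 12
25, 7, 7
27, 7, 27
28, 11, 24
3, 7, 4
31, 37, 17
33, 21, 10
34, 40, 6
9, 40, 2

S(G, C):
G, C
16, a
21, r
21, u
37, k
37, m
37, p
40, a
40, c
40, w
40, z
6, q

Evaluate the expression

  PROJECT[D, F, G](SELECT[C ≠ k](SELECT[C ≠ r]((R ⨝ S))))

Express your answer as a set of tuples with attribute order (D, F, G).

Joining R and S on G yields {(2, 40, 12, a), (2, 40, 12, c), (2, 40, 12, w), (2, 40, 12, z), (31, 37, 17, k), (31, 37, 17, m), (31, 37, 17, p), (33, 21, 10, r), (33, 21, 10, u), (34, 40, 6, a), (34, 40, 6, c), (34, 40, 6, w), (34, 40, 6, z), (9, 40, 2, a), (9, 40, 2, c), (9, 40, 2, w), (9, 40, 2, z)}.
Apply σ_{C ≠ r}; surviving tuples: {(2, 40, 12, a), (2, 40, 12, c), (2, 40, 12, w), (2, 40, 12, z), (31, 37, 17, k), (31, 37, 17, m), (31, 37, 17, p), (33, 21, 10, u), (34, 40, 6, a), (34, 40, 6, c), (34, 40, 6, w), (34, 40, 6, z), (9, 40, 2, a), (9, 40, 2, c), (9, 40, 2, w), (9, 40, 2, z)}
Apply σ_{C ≠ k}; surviving tuples: {(2, 40, 12, a), (2, 40, 12, c), (2, 40, 12, w), (2, 40, 12, z), (31, 37, 17, m), (31, 37, 17, p), (33, 21, 10, u), (34, 40, 6, a), (34, 40, 6, c), (34, 40, 6, w), (34, 40, 6, z), (9, 40, 2, a), (9, 40, 2, c), (9, 40, 2, w), (9, 40, 2, z)}
π[D, F, G]: project onto (D, F, G) (10 duplicate(s) eliminated) → {(10, 33, 21), (12, 2, 40), (17, 31, 37), (2, 9, 40), (6, 34, 40)}

{(10, 33, 21), (12, 2, 40), (17, 31, 37), (2, 9, 40), (6, 34, 40)}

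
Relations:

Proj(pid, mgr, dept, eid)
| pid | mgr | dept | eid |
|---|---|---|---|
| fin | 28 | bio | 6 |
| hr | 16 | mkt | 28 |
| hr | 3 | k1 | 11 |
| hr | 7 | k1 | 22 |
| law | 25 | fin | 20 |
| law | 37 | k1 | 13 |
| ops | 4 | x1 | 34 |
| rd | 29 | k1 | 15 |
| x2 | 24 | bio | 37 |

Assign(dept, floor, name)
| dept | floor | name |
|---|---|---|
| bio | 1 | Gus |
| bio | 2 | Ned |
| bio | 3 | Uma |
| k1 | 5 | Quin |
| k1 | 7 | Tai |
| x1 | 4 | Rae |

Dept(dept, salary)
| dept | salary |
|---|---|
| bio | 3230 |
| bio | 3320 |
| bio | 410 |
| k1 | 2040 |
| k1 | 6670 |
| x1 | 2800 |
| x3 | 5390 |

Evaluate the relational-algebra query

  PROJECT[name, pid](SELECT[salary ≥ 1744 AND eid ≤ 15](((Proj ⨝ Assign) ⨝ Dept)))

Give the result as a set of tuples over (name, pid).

{(Gus, fin), (Ned, fin), (Quin, hr), (Quin, law), (Quin, rd), (Tai, hr), (Tai, law), (Tai, rd), (Uma, fin)}

Joining Proj and Assign on dept yields {(fin, 28, bio, 6, 1, Gus), (fin, 28, bio, 6, 2, Ned), (fin, 28, bio, 6, 3, Uma), (hr, 3, k1, 11, 5, Quin), (hr, 3, k1, 11, 7, Tai), (hr, 7, k1, 22, 5, Quin), (hr, 7, k1, 22, 7, Tai), (law, 37, k1, 13, 5, Quin), (law, 37, k1, 13, 7, Tai), (ops, 4, x1, 34, 4, Rae), (rd, 29, k1, 15, 5, Quin), (rd, 29, k1, 15, 7, Tai), (x2, 24, bio, 37, 1, Gus), (x2, 24, bio, 37, 2, Ned), (x2, 24, bio, 37, 3, Uma)}.
Joining (Proj ⨝ Assign) and Dept on dept yields {(fin, 28, bio, 6, 1, Gus, 3230), (fin, 28, bio, 6, 1, Gus, 3320), (fin, 28, bio, 6, 1, Gus, 410), (fin, 28, bio, 6, 2, Ned, 3230), (fin, 28, bio, 6, 2, Ned, 3320), (fin, 28, bio, 6, 2, Ned, 410), (fin, 28, bio, 6, 3, Uma, 3230), (fin, 28, bio, 6, 3, Uma, 3320), (fin, 28, bio, 6, 3, Uma, 410), (hr, 3, k1, 11, 5, Quin, 2040), (hr, 3, k1, 11, 5, Quin, 6670), (hr, 3, k1, 11, 7, Tai, 2040), (hr, 3, k1, 11, 7, Tai, 6670), (hr, 7, k1, 22, 5, Quin, 2040), (hr, 7, k1, 22, 5, Quin, 6670), (hr, 7, k1, 22, 7, Tai, 2040), (hr, 7, k1, 22, 7, Tai, 6670), (law, 37, k1, 13, 5, Quin, 2040), (law, 37, k1, 13, 5, Quin, 6670), (law, 37, k1, 13, 7, Tai, 2040), (law, 37, k1, 13, 7, Tai, 6670), (ops, 4, x1, 34, 4, Rae, 2800), (rd, 29, k1, 15, 5, Quin, 2040), (rd, 29, k1, 15, 5, Quin, 6670), (rd, 29, k1, 15, 7, Tai, 2040), (rd, 29, k1, 15, 7, Tai, 6670), (x2, 24, bio, 37, 1, Gus, 3230), (x2, 24, bio, 37, 1, Gus, 3320), (x2, 24, bio, 37, 1, Gus, 410), (x2, 24, bio, 37, 2, Ned, 3230), (x2, 24, bio, 37, 2, Ned, 3320), (x2, 24, bio, 37, 2, Ned, 410), (x2, 24, bio, 37, 3, Uma, 3230), (x2, 24, bio, 37, 3, Uma, 3320), (x2, 24, bio, 37, 3, Uma, 410)}.
Selection salary ≥ 1744 AND eid ≤ 15: {(fin, 28, bio, 6, 1, Gus, 3230), (fin, 28, bio, 6, 1, Gus, 3320), (fin, 28, bio, 6, 2, Ned, 3230), (fin, 28, bio, 6, 2, Ned, 3320), (fin, 28, bio, 6, 3, Uma, 3230), (fin, 28, bio, 6, 3, Uma, 3320), (hr, 3, k1, 11, 5, Quin, 2040), (hr, 3, k1, 11, 5, Quin, 6670), (hr, 3, k1, 11, 7, Tai, 2040), (hr, 3, k1, 11, 7, Tai, 6670), (law, 37, k1, 13, 5, Quin, 2040), (law, 37, k1, 13, 5, Quin, 6670), (law, 37, k1, 13, 7, Tai, 2040), (law, 37, k1, 13, 7, Tai, 6670), (rd, 29, k1, 15, 5, Quin, 2040), (rd, 29, k1, 15, 5, Quin, 6670), (rd, 29, k1, 15, 7, Tai, 2040), (rd, 29, k1, 15, 7, Tai, 6670)}
Projecting to name, pid (9 duplicate(s) eliminated): {(Gus, fin), (Ned, fin), (Quin, hr), (Quin, law), (Quin, rd), (Tai, hr), (Tai, law), (Tai, rd), (Uma, fin)}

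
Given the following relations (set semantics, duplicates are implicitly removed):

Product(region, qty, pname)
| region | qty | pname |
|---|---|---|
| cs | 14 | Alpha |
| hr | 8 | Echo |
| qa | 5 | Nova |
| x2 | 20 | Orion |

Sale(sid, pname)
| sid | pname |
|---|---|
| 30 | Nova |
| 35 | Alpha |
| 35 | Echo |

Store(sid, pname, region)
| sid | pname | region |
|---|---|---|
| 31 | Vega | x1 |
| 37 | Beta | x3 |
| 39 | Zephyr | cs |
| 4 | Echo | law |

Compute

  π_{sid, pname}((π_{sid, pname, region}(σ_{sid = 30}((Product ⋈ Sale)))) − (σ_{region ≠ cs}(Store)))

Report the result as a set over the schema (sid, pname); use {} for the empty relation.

{(30, Nova)}

Natural join on pname: {(cs, 14, Alpha, 35), (hr, 8, Echo, 35), (qa, 5, Nova, 30)}
Apply σ_{sid = 30}; surviving tuples: {(qa, 5, Nova, 30)}
Projecting to sid, pname, region: {(30, Nova, qa)}
Apply σ_{region ≠ cs}; surviving tuples: {(31, Vega, x1), (37, Beta, x3), (4, Echo, law)}
Set difference of the two operands is {(30, Nova, qa)}.
Projecting to sid, pname: {(30, Nova)}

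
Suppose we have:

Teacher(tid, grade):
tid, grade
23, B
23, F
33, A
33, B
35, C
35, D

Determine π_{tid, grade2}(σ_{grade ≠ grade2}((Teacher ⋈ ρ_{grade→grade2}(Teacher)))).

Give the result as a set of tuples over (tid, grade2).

{(23, B), (23, F), (33, A), (33, B), (35, C), (35, D)}

ρ[grade→grade2]: schema becomes (tid, grade2); tuples unchanged.
Natural join on tid: {(23, B, B), (23, B, F), (23, F, B), (23, F, F), (33, A, A), (33, A, B), (33, B, A), (33, B, B), (35, C, C), (35, C, D), (35, D, C), (35, D, D)}
Apply σ_{grade ≠ grade2}; surviving tuples: {(23, B, F), (23, F, B), (33, A, B), (33, B, A), (35, C, D), (35, D, C)}
Keep only column(s) tid, grade2: {(23, B), (23, F), (33, A), (33, B), (35, C), (35, D)}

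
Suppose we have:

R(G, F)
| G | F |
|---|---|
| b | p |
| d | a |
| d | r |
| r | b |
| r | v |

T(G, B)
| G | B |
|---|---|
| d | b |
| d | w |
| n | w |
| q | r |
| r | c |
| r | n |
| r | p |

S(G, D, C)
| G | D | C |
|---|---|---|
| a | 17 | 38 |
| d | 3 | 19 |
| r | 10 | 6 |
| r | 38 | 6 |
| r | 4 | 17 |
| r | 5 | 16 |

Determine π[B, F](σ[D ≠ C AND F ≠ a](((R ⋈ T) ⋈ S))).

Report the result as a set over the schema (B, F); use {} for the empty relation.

{(b, r), (c, b), (c, v), (n, b), (n, v), (p, b), (p, v), (w, r)}

Joining R and T on G yields {(d, a, b), (d, a, w), (d, r, b), (d, r, w), (r, b, c), (r, b, n), (r, b, p), (r, v, c), (r, v, n), (r, v, p)}.
Joining (R ⋈ T) and S on G yields {(d, a, b, 3, 19), (d, a, w, 3, 19), (d, r, b, 3, 19), (d, r, w, 3, 19), (r, b, c, 10, 6), (r, b, c, 38, 6), (r, b, c, 4, 17), (r, b, c, 5, 16), (r, b, n, 10, 6), (r, b, n, 38, 6), (r, b, n, 4, 17), (r, b, n, 5, 16), (r, b, p, 10, 6), (r, b, p, 38, 6), (r, b, p, 4, 17), (r, b, p, 5, 16), (r, v, c, 10, 6), (r, v, c, 38, 6), (r, v, c, 4, 17), (r, v, c, 5, 16), (r, v, n, 10, 6), (r, v, n, 38, 6), (r, v, n, 4, 17), (r, v, n, 5, 16), (r, v, p, 10, 6), (r, v, p, 38, 6), (r, v, p, 4, 17), (r, v, p, 5, 16)}.
Apply σ_{D ≠ C AND F ≠ a}; surviving tuples: {(d, r, b, 3, 19), (d, r, w, 3, 19), (r, b, c, 10, 6), (r, b, c, 38, 6), (r, b, c, 4, 17), (r, b, c, 5, 16), (r, b, n, 10, 6), (r, b, n, 38, 6), (r, b, n, 4, 17), (r, b, n, 5, 16), (r, b, p, 10, 6), (r, b, p, 38, 6), (r, b, p, 4, 17), (r, b, p, 5, 16), (r, v, c, 10, 6), (r, v, c, 38, 6), (r, v, c, 4, 17), (r, v, c, 5, 16), (r, v, n, 10, 6), (r, v, n, 38, 6), (r, v, n, 4, 17), (r, v, n, 5, 16), (r, v, p, 10, 6), (r, v, p, 38, 6), (r, v, p, 4, 17), (r, v, p, 5, 16)}
Projecting to B, F (18 duplicate(s) eliminated): {(b, r), (c, b), (c, v), (n, b), (n, v), (p, b), (p, v), (w, r)}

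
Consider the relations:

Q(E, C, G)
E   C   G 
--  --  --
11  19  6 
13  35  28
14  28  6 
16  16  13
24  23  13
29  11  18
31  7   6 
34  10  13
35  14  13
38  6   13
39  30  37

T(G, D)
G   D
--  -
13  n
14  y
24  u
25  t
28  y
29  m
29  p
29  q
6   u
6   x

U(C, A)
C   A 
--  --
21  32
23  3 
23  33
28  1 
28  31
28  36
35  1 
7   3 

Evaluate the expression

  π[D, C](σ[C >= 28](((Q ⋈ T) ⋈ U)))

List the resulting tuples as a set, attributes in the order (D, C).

{(u, 28), (x, 28), (y, 35)}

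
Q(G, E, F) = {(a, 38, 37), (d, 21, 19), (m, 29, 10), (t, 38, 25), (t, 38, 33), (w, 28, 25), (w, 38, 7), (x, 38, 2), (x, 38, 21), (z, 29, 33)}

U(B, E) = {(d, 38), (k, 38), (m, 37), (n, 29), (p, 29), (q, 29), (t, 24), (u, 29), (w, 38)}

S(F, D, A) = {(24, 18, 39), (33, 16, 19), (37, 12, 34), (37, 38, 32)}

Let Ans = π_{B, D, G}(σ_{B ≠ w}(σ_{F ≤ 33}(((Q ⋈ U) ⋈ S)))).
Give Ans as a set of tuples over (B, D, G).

{(d, 16, t), (k, 16, t), (n, 16, z), (p, 16, z), (q, 16, z), (u, 16, z)}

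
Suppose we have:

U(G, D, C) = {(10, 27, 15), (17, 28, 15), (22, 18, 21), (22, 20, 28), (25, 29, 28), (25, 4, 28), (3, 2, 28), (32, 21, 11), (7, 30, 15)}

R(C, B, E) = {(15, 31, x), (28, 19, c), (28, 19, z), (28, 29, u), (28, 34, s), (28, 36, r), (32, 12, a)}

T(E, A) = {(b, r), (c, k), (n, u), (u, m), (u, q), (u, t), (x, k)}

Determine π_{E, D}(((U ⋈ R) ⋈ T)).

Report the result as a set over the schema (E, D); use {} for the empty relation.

{(c, 2), (c, 20), (c, 29), (c, 4), (u, 2), (u, 20), (u, 29), (u, 4), (x, 27), (x, 28), (x, 30)}

Joining U and R on C yields {(10, 27, 15, 31, x), (17, 28, 15, 31, x), (22, 20, 28, 19, c), (22, 20, 28, 19, z), (22, 20, 28, 29, u), (22, 20, 28, 34, s), (22, 20, 28, 36, r), (25, 29, 28, 19, c), (25, 29, 28, 19, z), (25, 29, 28, 29, u), (25, 29, 28, 34, s), (25, 29, 28, 36, r), (25, 4, 28, 19, c), (25, 4, 28, 19, z), (25, 4, 28, 29, u), (25, 4, 28, 34, s), (25, 4, 28, 36, r), (3, 2, 28, 19, c), (3, 2, 28, 19, z), (3, 2, 28, 29, u), (3, 2, 28, 34, s), (3, 2, 28, 36, r), (7, 30, 15, 31, x)}.
Joining (U ⋈ R) and T on E yields {(10, 27, 15, 31, x, k), (17, 28, 15, 31, x, k), (22, 20, 28, 19, c, k), (22, 20, 28, 29, u, m), (22, 20, 28, 29, u, q), (22, 20, 28, 29, u, t), (25, 29, 28, 19, c, k), (25, 29, 28, 29, u, m), (25, 29, 28, 29, u, q), (25, 29, 28, 29, u, t), (25, 4, 28, 19, c, k), (25, 4, 28, 29, u, m), (25, 4, 28, 29, u, q), (25, 4, 28, 29, u, t), (3, 2, 28, 19, c, k), (3, 2, 28, 29, u, m), (3, 2, 28, 29, u, q), (3, 2, 28, 29, u, t), (7, 30, 15, 31, x, k)}.
π_{E, D} gives {(c, 2), (c, 20), (c, 29), (c, 4), (u, 2), (u, 20), (u, 29), (u, 4), (x, 27), (x, 28), (x, 30)} (8 duplicate(s) eliminated).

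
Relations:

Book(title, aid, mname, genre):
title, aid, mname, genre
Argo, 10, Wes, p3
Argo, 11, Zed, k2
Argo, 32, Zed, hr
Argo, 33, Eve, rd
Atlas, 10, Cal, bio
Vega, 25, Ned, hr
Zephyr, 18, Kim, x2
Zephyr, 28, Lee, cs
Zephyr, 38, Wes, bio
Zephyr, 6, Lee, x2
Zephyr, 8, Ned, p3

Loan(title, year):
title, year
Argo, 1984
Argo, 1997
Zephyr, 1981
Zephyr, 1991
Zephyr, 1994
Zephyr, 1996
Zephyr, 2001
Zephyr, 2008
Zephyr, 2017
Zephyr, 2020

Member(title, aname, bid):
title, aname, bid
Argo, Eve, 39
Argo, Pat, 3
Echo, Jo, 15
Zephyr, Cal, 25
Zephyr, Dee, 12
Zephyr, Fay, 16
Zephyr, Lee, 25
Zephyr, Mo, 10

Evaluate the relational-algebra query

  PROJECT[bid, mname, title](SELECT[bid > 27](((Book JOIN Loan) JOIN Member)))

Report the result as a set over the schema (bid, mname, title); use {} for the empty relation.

{(39, Eve, Argo), (39, Wes, Argo), (39, Zed, Argo)}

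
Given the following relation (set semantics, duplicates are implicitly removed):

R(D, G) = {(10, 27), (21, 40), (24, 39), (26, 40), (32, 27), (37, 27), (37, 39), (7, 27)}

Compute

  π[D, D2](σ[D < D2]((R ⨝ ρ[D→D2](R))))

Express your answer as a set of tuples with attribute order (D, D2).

ρ[D→D2]: schema becomes (D2, G); tuples unchanged.
Joining R and ρ[D→D2](R) on G yields {(10, 27, 10), (10, 27, 32), (10, 27, 37), (10, 27, 7), (21, 40, 21), (21, 40, 26), (24, 39, 24), (24, 39, 37), (26, 40, 21), (26, 40, 26), (32, 27, 10), (32, 27, 32), (32, 27, 37), (32, 27, 7), (37, 27, 10), (37, 27, 32), (37, 27, 37), (37, 27, 7), (37, 39, 24), (37, 39, 37), (7, 27, 10), (7, 27, 32), (7, 27, 37), (7, 27, 7)}.
Apply σ_{D < D2}; surviving tuples: {(10, 27, 32), (10, 27, 37), (21, 40, 26), (24, 39, 37), (32, 27, 37), (7, 27, 10), (7, 27, 32), (7, 27, 37)}
Projecting to D, D2: {(10, 32), (10, 37), (21, 26), (24, 37), (32, 37), (7, 10), (7, 32), (7, 37)}

{(10, 32), (10, 37), (21, 26), (24, 37), (32, 37), (7, 10), (7, 32), (7, 37)}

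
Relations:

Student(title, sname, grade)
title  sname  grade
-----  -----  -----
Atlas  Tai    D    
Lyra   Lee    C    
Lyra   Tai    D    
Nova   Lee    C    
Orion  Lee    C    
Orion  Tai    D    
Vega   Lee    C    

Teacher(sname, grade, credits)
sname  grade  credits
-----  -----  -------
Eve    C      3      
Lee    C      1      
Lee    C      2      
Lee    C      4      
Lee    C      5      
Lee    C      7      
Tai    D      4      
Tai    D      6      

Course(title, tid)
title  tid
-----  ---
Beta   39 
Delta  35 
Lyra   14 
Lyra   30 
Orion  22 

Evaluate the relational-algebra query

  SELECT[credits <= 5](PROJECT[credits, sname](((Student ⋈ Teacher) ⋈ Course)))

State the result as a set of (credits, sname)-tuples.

Student ⋈ Teacher (natural join on sname, grade): {(Atlas, Tai, D, 4), (Atlas, Tai, D, 6), (Lyra, Lee, C, 1), (Lyra, Lee, C, 2), (Lyra, Lee, C, 4), (Lyra, Lee, C, 5), (Lyra, Lee, C, 7), (Lyra, Tai, D, 4), (Lyra, Tai, D, 6), (Nova, Lee, C, 1), (Nova, Lee, C, 2), (Nova, Lee, C, 4), (Nova, Lee, C, 5), (Nova, Lee, C, 7), (Orion, Lee, C, 1), (Orion, Lee, C, 2), (Orion, Lee, C, 4), (Orion, Lee, C, 5), (Orion, Lee, C, 7), (Orion, Tai, D, 4), (Orion, Tai, D, 6), (Vega, Lee, C, 1), (Vega, Lee, C, 2), (Vega, Lee, C, 4), (Vega, Lee, C, 5), (Vega, Lee, C, 7)}
(Student ⋈ Teacher) ⋈ Course (natural join on title): {(Lyra, Lee, C, 1, 14), (Lyra, Lee, C, 1, 30), (Lyra, Lee, C, 2, 14), (Lyra, Lee, C, 2, 30), (Lyra, Lee, C, 4, 14), (Lyra, Lee, C, 4, 30), (Lyra, Lee, C, 5, 14), (Lyra, Lee, C, 5, 30), (Lyra, Lee, C, 7, 14), (Lyra, Lee, C, 7, 30), (Lyra, Tai, D, 4, 14), (Lyra, Tai, D, 4, 30), (Lyra, Tai, D, 6, 14), (Lyra, Tai, D, 6, 30), (Orion, Lee, C, 1, 22), (Orion, Lee, C, 2, 22), (Orion, Lee, C, 4, 22), (Orion, Lee, C, 5, 22), (Orion, Lee, C, 7, 22), (Orion, Tai, D, 4, 22), (Orion, Tai, D, 6, 22)}
Keep only column(s) credits, sname (14 duplicate(s) eliminated): {(1, Lee), (2, Lee), (4, Lee), (4, Tai), (5, Lee), (6, Tai), (7, Lee)}
Selection credits <= 5: {(1, Lee), (2, Lee), (4, Lee), (4, Tai), (5, Lee)}

{(1, Lee), (2, Lee), (4, Lee), (4, Tai), (5, Lee)}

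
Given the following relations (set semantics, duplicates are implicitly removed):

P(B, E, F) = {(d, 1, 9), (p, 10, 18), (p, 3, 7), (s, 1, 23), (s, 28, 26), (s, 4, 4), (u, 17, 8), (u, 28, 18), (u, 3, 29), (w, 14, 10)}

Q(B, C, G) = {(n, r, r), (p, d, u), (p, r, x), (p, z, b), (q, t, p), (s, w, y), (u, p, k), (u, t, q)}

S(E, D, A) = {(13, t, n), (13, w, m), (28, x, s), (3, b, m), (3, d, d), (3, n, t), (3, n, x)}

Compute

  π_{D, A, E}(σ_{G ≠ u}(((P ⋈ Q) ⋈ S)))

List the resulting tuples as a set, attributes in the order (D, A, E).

P ⋈ Q (natural join on B): {(p, 10, 18, d, u), (p, 10, 18, r, x), (p, 10, 18, z, b), (p, 3, 7, d, u), (p, 3, 7, r, x), (p, 3, 7, z, b), (s, 1, 23, w, y), (s, 28, 26, w, y), (s, 4, 4, w, y), (u, 17, 8, p, k), (u, 17, 8, t, q), (u, 28, 18, p, k), (u, 28, 18, t, q), (u, 3, 29, p, k), (u, 3, 29, t, q)}
(P ⋈ Q) ⋈ S (natural join on E): {(p, 3, 7, d, u, b, m), (p, 3, 7, d, u, d, d), (p, 3, 7, d, u, n, t), (p, 3, 7, d, u, n, x), (p, 3, 7, r, x, b, m), (p, 3, 7, r, x, d, d), (p, 3, 7, r, x, n, t), (p, 3, 7, r, x, n, x), (p, 3, 7, z, b, b, m), (p, 3, 7, z, b, d, d), (p, 3, 7, z, b, n, t), (p, 3, 7, z, b, n, x), (s, 28, 26, w, y, x, s), (u, 28, 18, p, k, x, s), (u, 28, 18, t, q, x, s), (u, 3, 29, p, k, b, m), (u, 3, 29, p, k, d, d), (u, 3, 29, p, k, n, t), (u, 3, 29, p, k, n, x), (u, 3, 29, t, q, b, m), (u, 3, 29, t, q, d, d), (u, 3, 29, t, q, n, t), (u, 3, 29, t, q, n, x)}
Selection G ≠ u: {(p, 3, 7, r, x, b, m), (p, 3, 7, r, x, d, d), (p, 3, 7, r, x, n, t), (p, 3, 7, r, x, n, x), (p, 3, 7, z, b, b, m), (p, 3, 7, z, b, d, d), (p, 3, 7, z, b, n, t), (p, 3, 7, z, b, n, x), (s, 28, 26, w, y, x, s), (u, 28, 18, p, k, x, s), (u, 28, 18, t, q, x, s), (u, 3, 29, p, k, b, m), (u, 3, 29, p, k, d, d), (u, 3, 29, p, k, n, t), (u, 3, 29, p, k, n, x), (u, 3, 29, t, q, b, m), (u, 3, 29, t, q, d, d), (u, 3, 29, t, q, n, t), (u, 3, 29, t, q, n, x)}
π_{D, A, E} gives {(b, m, 3), (d, d, 3), (n, t, 3), (n, x, 3), (x, s, 28)} (14 duplicate(s) eliminated).

{(b, m, 3), (d, d, 3), (n, t, 3), (n, x, 3), (x, s, 28)}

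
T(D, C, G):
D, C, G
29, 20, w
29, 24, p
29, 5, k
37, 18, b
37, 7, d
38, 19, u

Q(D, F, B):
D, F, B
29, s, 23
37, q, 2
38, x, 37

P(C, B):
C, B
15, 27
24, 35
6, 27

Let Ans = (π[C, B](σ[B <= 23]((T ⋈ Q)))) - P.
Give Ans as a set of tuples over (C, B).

{(18, 2), (20, 23), (24, 23), (5, 23), (7, 2)}

Joining T and Q on D yields {(29, 20, w, s, 23), (29, 24, p, s, 23), (29, 5, k, s, 23), (37, 18, b, q, 2), (37, 7, d, q, 2), (38, 19, u, x, 37)}.
Filtering on B <= 23 leaves {(29, 20, w, s, 23), (29, 24, p, s, 23), (29, 5, k, s, 23), (37, 18, b, q, 2), (37, 7, d, q, 2)}.
Keep only column(s) C, B: {(18, 2), (20, 23), (24, 23), (5, 23), (7, 2)}
Taking the difference: {(18, 2), (20, 23), (24, 23), (5, 23), (7, 2)}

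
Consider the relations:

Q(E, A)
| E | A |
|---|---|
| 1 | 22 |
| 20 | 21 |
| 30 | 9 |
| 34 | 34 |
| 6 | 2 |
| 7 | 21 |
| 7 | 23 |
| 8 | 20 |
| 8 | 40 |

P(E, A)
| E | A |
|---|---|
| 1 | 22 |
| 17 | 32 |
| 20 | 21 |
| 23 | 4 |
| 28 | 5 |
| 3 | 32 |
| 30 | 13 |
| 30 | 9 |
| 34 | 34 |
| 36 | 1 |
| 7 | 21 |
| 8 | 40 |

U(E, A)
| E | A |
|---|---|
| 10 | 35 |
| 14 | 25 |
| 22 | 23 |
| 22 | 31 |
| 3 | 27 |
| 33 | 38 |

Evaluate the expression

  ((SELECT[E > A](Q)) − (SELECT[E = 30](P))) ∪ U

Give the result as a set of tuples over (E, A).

Selection E > A: {(30, 9), (6, 2)}
Selection E = 30: {(30, 13), (30, 9)}
Set difference of the two operands is {(6, 2)}.
Set union of the two operands is {(10, 35), (14, 25), (22, 23), (22, 31), (3, 27), (33, 38), (6, 2)}.

{(10, 35), (14, 25), (22, 23), (22, 31), (3, 27), (33, 38), (6, 2)}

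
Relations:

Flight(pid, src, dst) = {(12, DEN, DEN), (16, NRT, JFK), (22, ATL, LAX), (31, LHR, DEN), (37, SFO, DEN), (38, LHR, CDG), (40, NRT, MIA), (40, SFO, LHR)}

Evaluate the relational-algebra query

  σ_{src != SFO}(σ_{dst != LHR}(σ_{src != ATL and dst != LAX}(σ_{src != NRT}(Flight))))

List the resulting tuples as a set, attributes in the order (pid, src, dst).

{(12, DEN, DEN), (31, LHR, DEN), (38, LHR, CDG)}

Apply σ_{src != NRT}; surviving tuples: {(12, DEN, DEN), (22, ATL, LAX), (31, LHR, DEN), (37, SFO, DEN), (38, LHR, CDG), (40, SFO, LHR)}
Apply σ_{src != ATL and dst != LAX}; surviving tuples: {(12, DEN, DEN), (31, LHR, DEN), (37, SFO, DEN), (38, LHR, CDG), (40, SFO, LHR)}
Apply σ_{dst != LHR}; surviving tuples: {(12, DEN, DEN), (31, LHR, DEN), (37, SFO, DEN), (38, LHR, CDG)}
Apply σ_{src != SFO}; surviving tuples: {(12, DEN, DEN), (31, LHR, DEN), (38, LHR, CDG)}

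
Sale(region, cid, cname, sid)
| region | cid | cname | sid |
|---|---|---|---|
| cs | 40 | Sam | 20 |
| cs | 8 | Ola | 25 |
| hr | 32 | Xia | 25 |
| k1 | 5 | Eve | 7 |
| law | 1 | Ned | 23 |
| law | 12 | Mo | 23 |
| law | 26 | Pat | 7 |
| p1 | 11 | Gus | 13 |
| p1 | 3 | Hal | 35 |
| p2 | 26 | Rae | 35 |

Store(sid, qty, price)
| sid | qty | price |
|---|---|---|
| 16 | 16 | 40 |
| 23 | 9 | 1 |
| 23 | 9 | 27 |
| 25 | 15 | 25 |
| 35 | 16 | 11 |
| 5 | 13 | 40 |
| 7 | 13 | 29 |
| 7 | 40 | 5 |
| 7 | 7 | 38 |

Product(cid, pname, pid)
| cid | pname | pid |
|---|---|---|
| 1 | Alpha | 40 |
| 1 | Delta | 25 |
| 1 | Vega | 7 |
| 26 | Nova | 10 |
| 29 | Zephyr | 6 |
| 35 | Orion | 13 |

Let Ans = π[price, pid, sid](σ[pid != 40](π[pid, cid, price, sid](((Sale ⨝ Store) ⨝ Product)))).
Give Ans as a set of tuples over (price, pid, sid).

{(1, 25, 23), (1, 7, 23), (11, 10, 35), (27, 25, 23), (27, 7, 23), (29, 10, 7), (38, 10, 7), (5, 10, 7)}

Natural join on sid: {(cs, 8, Ola, 25, 15, 25), (hr, 32, Xia, 25, 15, 25), (k1, 5, Eve, 7, 13, 29), (k1, 5, Eve, 7, 40, 5), (k1, 5, Eve, 7, 7, 38), (law, 1, Ned, 23, 9, 1), (law, 1, Ned, 23, 9, 27), (law, 12, Mo, 23, 9, 1), (law, 12, Mo, 23, 9, 27), (law, 26, Pat, 7, 13, 29), (law, 26, Pat, 7, 40, 5), (law, 26, Pat, 7, 7, 38), (p1, 3, Hal, 35, 16, 11), (p2, 26, Rae, 35, 16, 11)}
Natural join on cid: {(law, 1, Ned, 23, 9, 1, Alpha, 40), (law, 1, Ned, 23, 9, 1, Delta, 25), (law, 1, Ned, 23, 9, 1, Vega, 7), (law, 1, Ned, 23, 9, 27, Alpha, 40), (law, 1, Ned, 23, 9, 27, Delta, 25), (law, 1, Ned, 23, 9, 27, Vega, 7), (law, 26, Pat, 7, 13, 29, Nova, 10), (law, 26, Pat, 7, 40, 5, Nova, 10), (law, 26, Pat, 7, 7, 38, Nova, 10), (p2, 26, Rae, 35, 16, 11, Nova, 10)}
π_{pid, cid, price, sid} gives {(10, 26, 11, 35), (10, 26, 29, 7), (10, 26, 38, 7), (10, 26, 5, 7), (25, 1, 1, 23), (25, 1, 27, 23), (40, 1, 1, 23), (40, 1, 27, 23), (7, 1, 1, 23), (7, 1, 27, 23)}.
Selection pid != 40: {(10, 26, 11, 35), (10, 26, 29, 7), (10, 26, 38, 7), (10, 26, 5, 7), (25, 1, 1, 23), (25, 1, 27, 23), (7, 1, 1, 23), (7, 1, 27, 23)}
π_{price, pid, sid} gives {(1, 25, 23), (1, 7, 23), (11, 10, 35), (27, 25, 23), (27, 7, 23), (29, 10, 7), (38, 10, 7), (5, 10, 7)}.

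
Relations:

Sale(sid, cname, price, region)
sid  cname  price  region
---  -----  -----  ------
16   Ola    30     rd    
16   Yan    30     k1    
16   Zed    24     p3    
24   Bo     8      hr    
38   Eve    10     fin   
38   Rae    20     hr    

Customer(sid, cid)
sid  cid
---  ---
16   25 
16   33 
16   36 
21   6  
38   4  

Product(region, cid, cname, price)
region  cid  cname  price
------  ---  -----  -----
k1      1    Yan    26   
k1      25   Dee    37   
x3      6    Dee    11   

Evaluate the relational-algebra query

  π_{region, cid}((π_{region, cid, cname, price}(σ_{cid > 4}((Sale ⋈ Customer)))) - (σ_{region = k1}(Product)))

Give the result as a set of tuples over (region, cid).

Natural join on sid: {(16, Ola, 30, rd, 25), (16, Ola, 30, rd, 33), (16, Ola, 30, rd, 36), (16, Yan, 30, k1, 25), (16, Yan, 30, k1, 33), (16, Yan, 30, k1, 36), (16, Zed, 24, p3, 25), (16, Zed, 24, p3, 33), (16, Zed, 24, p3, 36), (38, Eve, 10, fin, 4), (38, Rae, 20, hr, 4)}
Selection cid > 4: {(16, Ola, 30, rd, 25), (16, Ola, 30, rd, 33), (16, Ola, 30, rd, 36), (16, Yan, 30, k1, 25), (16, Yan, 30, k1, 33), (16, Yan, 30, k1, 36), (16, Zed, 24, p3, 25), (16, Zed, 24, p3, 33), (16, Zed, 24, p3, 36)}
π[region, cid, cname, price]: project onto (region, cid, cname, price) → {(k1, 25, Yan, 30), (k1, 33, Yan, 30), (k1, 36, Yan, 30), (p3, 25, Zed, 24), (p3, 33, Zed, 24), (p3, 36, Zed, 24), (rd, 25, Ola, 30), (rd, 33, Ola, 30), (rd, 36, Ola, 30)}
Selection region = k1: {(k1, 1, Yan, 26), (k1, 25, Dee, 37)}
Taking the difference: {(k1, 25, Yan, 30), (k1, 33, Yan, 30), (k1, 36, Yan, 30), (p3, 25, Zed, 24), (p3, 33, Zed, 24), (p3, 36, Zed, 24), (rd, 25, Ola, 30), (rd, 33, Ola, 30), (rd, 36, Ola, 30)}
π[region, cid]: project onto (region, cid) → {(k1, 25), (k1, 33), (k1, 36), (p3, 25), (p3, 33), (p3, 36), (rd, 25), (rd, 33), (rd, 36)}

{(k1, 25), (k1, 33), (k1, 36), (p3, 25), (p3, 33), (p3, 36), (rd, 25), (rd, 33), (rd, 36)}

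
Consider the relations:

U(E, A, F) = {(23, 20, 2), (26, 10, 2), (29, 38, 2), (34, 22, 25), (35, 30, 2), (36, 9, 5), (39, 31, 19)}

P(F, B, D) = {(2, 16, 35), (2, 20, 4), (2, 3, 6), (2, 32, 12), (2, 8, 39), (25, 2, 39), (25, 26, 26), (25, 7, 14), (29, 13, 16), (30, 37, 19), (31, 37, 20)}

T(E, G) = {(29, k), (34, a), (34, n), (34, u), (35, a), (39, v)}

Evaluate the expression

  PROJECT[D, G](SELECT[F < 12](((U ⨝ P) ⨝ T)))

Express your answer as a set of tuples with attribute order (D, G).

{(12, a), (12, k), (35, a), (35, k), (39, a), (39, k), (4, a), (4, k), (6, a), (6, k)}

Joining U and P on F yields {(23, 20, 2, 16, 35), (23, 20, 2, 20, 4), (23, 20, 2, 3, 6), (23, 20, 2, 32, 12), (23, 20, 2, 8, 39), (26, 10, 2, 16, 35), (26, 10, 2, 20, 4), (26, 10, 2, 3, 6), (26, 10, 2, 32, 12), (26, 10, 2, 8, 39), (29, 38, 2, 16, 35), (29, 38, 2, 20, 4), (29, 38, 2, 3, 6), (29, 38, 2, 32, 12), (29, 38, 2, 8, 39), (34, 22, 25, 2, 39), (34, 22, 25, 26, 26), (34, 22, 25, 7, 14), (35, 30, 2, 16, 35), (35, 30, 2, 20, 4), (35, 30, 2, 3, 6), (35, 30, 2, 32, 12), (35, 30, 2, 8, 39)}.
Joining (U ⨝ P) and T on E yields {(29, 38, 2, 16, 35, k), (29, 38, 2, 20, 4, k), (29, 38, 2, 3, 6, k), (29, 38, 2, 32, 12, k), (29, 38, 2, 8, 39, k), (34, 22, 25, 2, 39, a), (34, 22, 25, 2, 39, n), (34, 22, 25, 2, 39, u), (34, 22, 25, 26, 26, a), (34, 22, 25, 26, 26, n), (34, 22, 25, 26, 26, u), (34, 22, 25, 7, 14, a), (34, 22, 25, 7, 14, n), (34, 22, 25, 7, 14, u), (35, 30, 2, 16, 35, a), (35, 30, 2, 20, 4, a), (35, 30, 2, 3, 6, a), (35, 30, 2, 32, 12, a), (35, 30, 2, 8, 39, a)}.
Filtering on F < 12 leaves {(29, 38, 2, 16, 35, k), (29, 38, 2, 20, 4, k), (29, 38, 2, 3, 6, k), (29, 38, 2, 32, 12, k), (29, 38, 2, 8, 39, k), (35, 30, 2, 16, 35, a), (35, 30, 2, 20, 4, a), (35, 30, 2, 3, 6, a), (35, 30, 2, 32, 12, a), (35, 30, 2, 8, 39, a)}.
π[D, G]: project onto (D, G) → {(12, a), (12, k), (35, a), (35, k), (39, a), (39, k), (4, a), (4, k), (6, a), (6, k)}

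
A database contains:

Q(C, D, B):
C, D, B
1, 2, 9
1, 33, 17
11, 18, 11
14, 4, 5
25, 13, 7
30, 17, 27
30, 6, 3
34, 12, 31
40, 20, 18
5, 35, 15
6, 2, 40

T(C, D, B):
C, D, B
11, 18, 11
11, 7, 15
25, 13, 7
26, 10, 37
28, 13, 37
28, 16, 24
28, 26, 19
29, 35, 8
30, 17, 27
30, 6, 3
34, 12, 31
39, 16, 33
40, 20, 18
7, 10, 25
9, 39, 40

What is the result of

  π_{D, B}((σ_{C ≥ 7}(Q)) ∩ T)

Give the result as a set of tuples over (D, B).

{(12, 31), (13, 7), (17, 27), (18, 11), (20, 18), (6, 3)}

σ[C ≥ 7]: keep tuples satisfying C ≥ 7 → {(11, 18, 11), (14, 4, 5), (25, 13, 7), (30, 17, 27), (30, 6, 3), (34, 12, 31), (40, 20, 18)}
Intersection: {(11, 18, 11), (14, 4, 5), (25, 13, 7), (30, 17, 27), (30, 6, 3), (34, 12, 31), (40, 20, 18)} with {(11, 18, 11), (11, 7, 15), (25, 13, 7), (26, 10, 37), (28, 13, 37), (28, 16, 24), (28, 26, 19), (29, 35, 8), (30, 17, 27), (30, 6, 3), (34, 12, 31), (39, 16, 33), (40, 20, 18), (7, 10, 25), (9, 39, 40)} → {(11, 18, 11), (25, 13, 7), (30, 17, 27), (30, 6, 3), (34, 12, 31), (40, 20, 18)}
Keep only column(s) D, B: {(12, 31), (13, 7), (17, 27), (18, 11), (20, 18), (6, 3)}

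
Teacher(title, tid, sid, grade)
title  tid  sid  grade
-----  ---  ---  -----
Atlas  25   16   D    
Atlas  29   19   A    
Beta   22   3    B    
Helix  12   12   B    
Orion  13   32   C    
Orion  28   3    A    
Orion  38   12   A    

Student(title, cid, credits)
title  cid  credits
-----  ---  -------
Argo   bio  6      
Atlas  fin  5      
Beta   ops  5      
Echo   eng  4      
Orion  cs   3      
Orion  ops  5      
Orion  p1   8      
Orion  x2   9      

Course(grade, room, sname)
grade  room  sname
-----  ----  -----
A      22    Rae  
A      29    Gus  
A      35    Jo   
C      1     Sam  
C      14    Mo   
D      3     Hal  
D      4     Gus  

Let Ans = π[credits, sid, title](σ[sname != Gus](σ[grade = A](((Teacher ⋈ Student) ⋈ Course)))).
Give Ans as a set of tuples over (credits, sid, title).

Natural join on title: {(Atlas, 25, 16, D, fin, 5), (Atlas, 29, 19, A, fin, 5), (Beta, 22, 3, B, ops, 5), (Orion, 13, 32, C, cs, 3), (Orion, 13, 32, C, ops, 5), (Orion, 13, 32, C, p1, 8), (Orion, 13, 32, C, x2, 9), (Orion, 28, 3, A, cs, 3), (Orion, 28, 3, A, ops, 5), (Orion, 28, 3, A, p1, 8), (Orion, 28, 3, A, x2, 9), (Orion, 38, 12, A, cs, 3), (Orion, 38, 12, A, ops, 5), (Orion, 38, 12, A, p1, 8), (Orion, 38, 12, A, x2, 9)}
Natural join on grade: {(Atlas, 25, 16, D, fin, 5, 3, Hal), (Atlas, 25, 16, D, fin, 5, 4, Gus), (Atlas, 29, 19, A, fin, 5, 22, Rae), (Atlas, 29, 19, A, fin, 5, 29, Gus), (Atlas, 29, 19, A, fin, 5, 35, Jo), (Orion, 13, 32, C, cs, 3, 1, Sam), (Orion, 13, 32, C, cs, 3, 14, Mo), (Orion, 13, 32, C, ops, 5, 1, Sam), (Orion, 13, 32, C, ops, 5, 14, Mo), (Orion, 13, 32, C, p1, 8, 1, Sam), (Orion, 13, 32, C, p1, 8, 14, Mo), (Orion, 13, 32, C, x2, 9, 1, Sam), (Orion, 13, 32, C, x2, 9, 14, Mo), (Orion, 28, 3, A, cs, 3, 22, Rae), (Orion, 28, 3, A, cs, 3, 29, Gus), (Orion, 28, 3, A, cs, 3, 35, Jo), (Orion, 28, 3, A, ops, 5, 22, Rae), (Orion, 28, 3, A, ops, 5, 29, Gus), (Orion, 28, 3, A, ops, 5, 35, Jo), (Orion, 28, 3, A, p1, 8, 22, Rae), (Orion, 28, 3, A, p1, 8, 29, Gus), (Orion, 28, 3, A, p1, 8, 35, Jo), (Orion, 28, 3, A, x2, 9, 22, Rae), (Orion, 28, 3, A, x2, 9, 29, Gus), (Orion, 28, 3, A, x2, 9, 35, Jo), (Orion, 38, 12, A, cs, 3, 22, Rae), (Orion, 38, 12, A, cs, 3, 29, Gus), (Orion, 38, 12, A, cs, 3, 35, Jo), (Orion, 38, 12, A, ops, 5, 22, Rae), (Orion, 38, 12, A, ops, 5, 29, Gus), (Orion, 38, 12, A, ops, 5, 35, Jo), (Orion, 38, 12, A, p1, 8, 22, Rae), (Orion, 38, 12, A, p1, 8, 29, Gus), (Orion, 38, 12, A, p1, 8, 35, Jo), (Orion, 38, 12, A, x2, 9, 22, Rae), (Orion, 38, 12, A, x2, 9, 29, Gus), (Orion, 38, 12, A, x2, 9, 35, Jo)}
Apply σ_{grade = A}; surviving tuples: {(Atlas, 29, 19, A, fin, 5, 22, Rae), (Atlas, 29, 19, A, fin, 5, 29, Gus), (Atlas, 29, 19, A, fin, 5, 35, Jo), (Orion, 28, 3, A, cs, 3, 22, Rae), (Orion, 28, 3, A, cs, 3, 29, Gus), (Orion, 28, 3, A, cs, 3, 35, Jo), (Orion, 28, 3, A, ops, 5, 22, Rae), (Orion, 28, 3, A, ops, 5, 29, Gus), (Orion, 28, 3, A, ops, 5, 35, Jo), (Orion, 28, 3, A, p1, 8, 22, Rae), (Orion, 28, 3, A, p1, 8, 29, Gus), (Orion, 28, 3, A, p1, 8, 35, Jo), (Orion, 28, 3, A, x2, 9, 22, Rae), (Orion, 28, 3, A, x2, 9, 29, Gus), (Orion, 28, 3, A, x2, 9, 35, Jo), (Orion, 38, 12, A, cs, 3, 22, Rae), (Orion, 38, 12, A, cs, 3, 29, Gus), (Orion, 38, 12, A, cs, 3, 35, Jo), (Orion, 38, 12, A, ops, 5, 22, Rae), (Orion, 38, 12, A, ops, 5, 29, Gus), (Orion, 38, 12, A, ops, 5, 35, Jo), (Orion, 38, 12, A, p1, 8, 22, Rae), (Orion, 38, 12, A, p1, 8, 29, Gus), (Orion, 38, 12, A, p1, 8, 35, Jo), (Orion, 38, 12, A, x2, 9, 22, Rae), (Orion, 38, 12, A, x2, 9, 29, Gus), (Orion, 38, 12, A, x2, 9, 35, Jo)}
Apply σ_{sname != Gus}; surviving tuples: {(Atlas, 29, 19, A, fin, 5, 22, Rae), (Atlas, 29, 19, A, fin, 5, 35, Jo), (Orion, 28, 3, A, cs, 3, 22, Rae), (Orion, 28, 3, A, cs, 3, 35, Jo), (Orion, 28, 3, A, ops, 5, 22, Rae), (Orion, 28, 3, A, ops, 5, 35, Jo), (Orion, 28, 3, A, p1, 8, 22, Rae), (Orion, 28, 3, A, p1, 8, 35, Jo), (Orion, 28, 3, A, x2, 9, 22, Rae), (Orion, 28, 3, A, x2, 9, 35, Jo), (Orion, 38, 12, A, cs, 3, 22, Rae), (Orion, 38, 12, A, cs, 3, 35, Jo), (Orion, 38, 12, A, ops, 5, 22, Rae), (Orion, 38, 12, A, ops, 5, 35, Jo), (Orion, 38, 12, A, p1, 8, 22, Rae), (Orion, 38, 12, A, p1, 8, 35, Jo), (Orion, 38, 12, A, x2, 9, 22, Rae), (Orion, 38, 12, A, x2, 9, 35, Jo)}
Projecting to credits, sid, title (9 duplicate(s) eliminated): {(3, 12, Orion), (3, 3, Orion), (5, 12, Orion), (5, 19, Atlas), (5, 3, Orion), (8, 12, Orion), (8, 3, Orion), (9, 12, Orion), (9, 3, Orion)}

{(3, 12, Orion), (3, 3, Orion), (5, 12, Orion), (5, 19, Atlas), (5, 3, Orion), (8, 12, Orion), (8, 3, Orion), (9, 12, Orion), (9, 3, Orion)}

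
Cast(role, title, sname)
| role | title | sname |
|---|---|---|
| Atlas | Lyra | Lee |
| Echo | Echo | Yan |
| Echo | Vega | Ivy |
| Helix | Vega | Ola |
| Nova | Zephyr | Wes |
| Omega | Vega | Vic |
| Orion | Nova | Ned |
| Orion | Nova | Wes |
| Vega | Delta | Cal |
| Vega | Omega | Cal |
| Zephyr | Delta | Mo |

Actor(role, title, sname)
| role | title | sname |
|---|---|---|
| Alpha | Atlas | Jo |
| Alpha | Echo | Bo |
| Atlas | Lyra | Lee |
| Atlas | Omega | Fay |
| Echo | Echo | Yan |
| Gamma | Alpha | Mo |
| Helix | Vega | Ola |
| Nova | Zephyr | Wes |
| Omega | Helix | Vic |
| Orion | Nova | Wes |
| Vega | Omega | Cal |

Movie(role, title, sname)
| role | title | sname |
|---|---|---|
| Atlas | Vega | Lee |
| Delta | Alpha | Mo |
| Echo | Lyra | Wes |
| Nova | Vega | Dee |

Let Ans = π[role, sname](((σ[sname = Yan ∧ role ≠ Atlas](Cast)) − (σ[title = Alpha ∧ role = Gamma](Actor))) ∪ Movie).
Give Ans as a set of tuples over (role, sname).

Apply σ_{sname = Yan ∧ role ≠ Atlas}; surviving tuples: {(Echo, Echo, Yan)}
Apply σ_{title = Alpha ∧ role = Gamma}; surviving tuples: {(Gamma, Alpha, Mo)}
Taking the difference: {(Echo, Echo, Yan)}
Taking the union: {(Atlas, Vega, Lee), (Delta, Alpha, Mo), (Echo, Echo, Yan), (Echo, Lyra, Wes), (Nova, Vega, Dee)}
π[role, sname]: project onto (role, sname) → {(Atlas, Lee), (Delta, Mo), (Echo, Wes), (Echo, Yan), (Nova, Dee)}

{(Atlas, Lee), (Delta, Mo), (Echo, Wes), (Echo, Yan), (Nova, Dee)}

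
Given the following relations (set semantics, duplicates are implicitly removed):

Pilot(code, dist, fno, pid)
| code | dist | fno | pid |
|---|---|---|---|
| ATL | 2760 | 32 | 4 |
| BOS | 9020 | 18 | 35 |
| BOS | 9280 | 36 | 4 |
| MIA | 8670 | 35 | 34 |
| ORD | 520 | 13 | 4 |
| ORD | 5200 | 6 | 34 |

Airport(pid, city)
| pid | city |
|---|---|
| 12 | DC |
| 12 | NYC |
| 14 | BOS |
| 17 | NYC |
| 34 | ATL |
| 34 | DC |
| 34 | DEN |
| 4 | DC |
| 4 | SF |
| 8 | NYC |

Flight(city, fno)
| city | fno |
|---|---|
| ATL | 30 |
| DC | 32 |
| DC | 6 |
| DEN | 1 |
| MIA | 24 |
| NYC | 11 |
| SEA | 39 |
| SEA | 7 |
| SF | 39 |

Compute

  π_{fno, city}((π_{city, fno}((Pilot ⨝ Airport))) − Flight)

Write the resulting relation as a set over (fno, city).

{(13, DC), (13, SF), (32, SF), (35, ATL), (35, DC), (35, DEN), (36, DC), (36, SF), (6, ATL), (6, DEN)}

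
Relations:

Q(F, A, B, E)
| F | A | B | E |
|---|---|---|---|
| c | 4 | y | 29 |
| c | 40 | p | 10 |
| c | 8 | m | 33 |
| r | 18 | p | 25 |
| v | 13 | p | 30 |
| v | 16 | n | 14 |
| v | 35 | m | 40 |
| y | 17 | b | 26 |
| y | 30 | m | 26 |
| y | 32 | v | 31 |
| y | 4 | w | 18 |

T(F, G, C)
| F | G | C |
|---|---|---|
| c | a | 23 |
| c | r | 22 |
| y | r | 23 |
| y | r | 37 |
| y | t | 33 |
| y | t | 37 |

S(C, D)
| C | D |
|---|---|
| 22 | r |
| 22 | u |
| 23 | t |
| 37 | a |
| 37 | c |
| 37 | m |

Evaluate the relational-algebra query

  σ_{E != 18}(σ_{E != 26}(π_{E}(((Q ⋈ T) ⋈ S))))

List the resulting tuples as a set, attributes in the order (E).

{10, 29, 31, 33}

Q ⋈ T (natural join on F): {(c, 4, y, 29, a, 23), (c, 4, y, 29, r, 22), (c, 40, p, 10, a, 23), (c, 40, p, 10, r, 22), (c, 8, m, 33, a, 23), (c, 8, m, 33, r, 22), (y, 17, b, 26, r, 23), (y, 17, b, 26, r, 37), (y, 17, b, 26, t, 33), (y, 17, b, 26, t, 37), (y, 30, m, 26, r, 23), (y, 30, m, 26, r, 37), (y, 30, m, 26, t, 33), (y, 30, m, 26, t, 37), (y, 32, v, 31, r, 23), (y, 32, v, 31, r, 37), (y, 32, v, 31, t, 33), (y, 32, v, 31, t, 37), (y, 4, w, 18, r, 23), (y, 4, w, 18, r, 37), (y, 4, w, 18, t, 33), (y, 4, w, 18, t, 37)}
(Q ⋈ T) ⋈ S (natural join on C): {(c, 4, y, 29, a, 23, t), (c, 4, y, 29, r, 22, r), (c, 4, y, 29, r, 22, u), (c, 40, p, 10, a, 23, t), (c, 40, p, 10, r, 22, r), (c, 40, p, 10, r, 22, u), (c, 8, m, 33, a, 23, t), (c, 8, m, 33, r, 22, r), (c, 8, m, 33, r, 22, u), (y, 17, b, 26, r, 23, t), (y, 17, b, 26, r, 37, a), (y, 17, b, 26, r, 37, c), (y, 17, b, 26, r, 37, m), (y, 17, b, 26, t, 37, a), (y, 17, b, 26, t, 37, c), (y, 17, b, 26, t, 37, m), (y, 30, m, 26, r, 23, t), (y, 30, m, 26, r, 37, a), (y, 30, m, 26, r, 37, c), (y, 30, m, 26, r, 37, m), (y, 30, m, 26, t, 37, a), (y, 30, m, 26, t, 37, c), (y, 30, m, 26, t, 37, m), (y, 32, v, 31, r, 23, t), (y, 32, v, 31, r, 37, a), (y, 32, v, 31, r, 37, c), (y, 32, v, 31, r, 37, m), (y, 32, v, 31, t, 37, a), (y, 32, v, 31, t, 37, c), (y, 32, v, 31, t, 37, m), (y, 4, w, 18, r, 23, t), (y, 4, w, 18, r, 37, a), (y, 4, w, 18, r, 37, c), (y, 4, w, 18, r, 37, m), (y, 4, w, 18, t, 37, a), (y, 4, w, 18, t, 37, c), (y, 4, w, 18, t, 37, m)}
π_{E} gives {10, 18, 26, 29, 31, 33} (31 duplicate(s) eliminated).
σ[E != 26]: keep tuples satisfying E != 26 → {10, 18, 29, 31, 33}
σ[E != 18]: keep tuples satisfying E != 18 → {10, 29, 31, 33}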